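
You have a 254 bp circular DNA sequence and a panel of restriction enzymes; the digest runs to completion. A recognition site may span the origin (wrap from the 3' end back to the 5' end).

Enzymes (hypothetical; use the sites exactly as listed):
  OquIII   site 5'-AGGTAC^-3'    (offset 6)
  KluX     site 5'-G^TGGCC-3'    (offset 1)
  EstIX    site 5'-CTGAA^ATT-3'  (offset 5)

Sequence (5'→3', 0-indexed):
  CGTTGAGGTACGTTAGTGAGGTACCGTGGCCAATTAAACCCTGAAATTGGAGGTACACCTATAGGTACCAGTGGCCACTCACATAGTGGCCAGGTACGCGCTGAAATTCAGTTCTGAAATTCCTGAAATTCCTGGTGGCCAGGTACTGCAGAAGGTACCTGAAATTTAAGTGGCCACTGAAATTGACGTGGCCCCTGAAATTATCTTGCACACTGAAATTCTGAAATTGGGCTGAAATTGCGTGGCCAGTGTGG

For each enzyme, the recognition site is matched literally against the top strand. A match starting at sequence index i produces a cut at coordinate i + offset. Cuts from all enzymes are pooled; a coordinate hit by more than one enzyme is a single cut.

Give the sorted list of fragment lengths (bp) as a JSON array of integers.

[2,3,5,6,7,7,8,8,8,9,11,11,11,11,11,11,12,12,13,13,15,18,19,23]

Site scan:
  OquIII (AGGTAC, off=6): starts [5, 18, 50, 62, 91, 140, 152] → cuts [11, 24, 56, 68, 97, 146, 158]
  KluX (GTGGCC, off=1): starts [25, 70, 85, 134, 169, 187, 241] → cuts [26, 71, 86, 135, 170, 188, 242]
  EstIX (CTGAAATT, off=5): starts [40, 100, 113, 122, 158, 176, 194, 212, 220, 231] → cuts [45, 105, 118, 127, 163, 181, 199, 217, 225, 236]

All cut coordinates (distinct, sorted): [11, 24, 26, 45, 56, 68, 71, 86, 97, 105, 118, 127, 135, 146, 158, 163, 170, 181, 188, 199, 217, 225, 236, 242]

Fragments:
  11→24: 13 bp
  24→26: 2 bp
  26→45: 19 bp
  45→56: 11 bp
  56→68: 12 bp
  68→71: 3 bp
  71→86: 15 bp
  86→97: 11 bp
  97→105: 8 bp
  105→118: 13 bp
  118→127: 9 bp
  127→135: 8 bp
  135→146: 11 bp
  146→158: 12 bp
  158→163: 5 bp
  163→170: 7 bp
  170→181: 11 bp
  181→188: 7 bp
  188→199: 11 bp
  199→217: 18 bp
  217→225: 8 bp
  225→236: 11 bp
  236→242: 6 bp
  242→11 (wrap): 254-242+11 = 23 bp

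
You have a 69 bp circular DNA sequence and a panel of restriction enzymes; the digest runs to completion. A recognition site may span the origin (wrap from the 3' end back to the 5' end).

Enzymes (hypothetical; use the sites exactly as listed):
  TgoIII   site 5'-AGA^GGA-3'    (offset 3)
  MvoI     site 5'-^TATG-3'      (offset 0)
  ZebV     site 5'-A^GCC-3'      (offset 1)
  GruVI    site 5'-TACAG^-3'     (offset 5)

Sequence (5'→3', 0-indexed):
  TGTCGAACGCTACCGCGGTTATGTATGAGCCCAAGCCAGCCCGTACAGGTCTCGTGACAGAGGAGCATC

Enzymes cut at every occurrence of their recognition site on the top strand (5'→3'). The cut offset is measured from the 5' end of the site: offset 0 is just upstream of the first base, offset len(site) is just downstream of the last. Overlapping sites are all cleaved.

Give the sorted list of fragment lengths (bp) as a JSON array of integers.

[4,4,5,6,10,13,27]

Per-enzyme occurrences:
  TgoIII AGAGGA/3: at [58] ⇒ [61]
  MvoI TATG/0: at [19, 23] ⇒ [19, 23]
  ZebV AGCC/1: at [27, 33, 37] ⇒ [28, 34, 38]
  GruVI TACAG/5: at [43] ⇒ [48]

Pooled cuts: [19, 23, 28, 34, 38, 48, 61]

Fragment lengths:
  19→23: 4 bp
  23→28: 5 bp
  28→34: 6 bp
  34→38: 4 bp
  38→48: 10 bp
  48→61: 13 bp
  61→19 (wrap): 69-61+19 = 27 bp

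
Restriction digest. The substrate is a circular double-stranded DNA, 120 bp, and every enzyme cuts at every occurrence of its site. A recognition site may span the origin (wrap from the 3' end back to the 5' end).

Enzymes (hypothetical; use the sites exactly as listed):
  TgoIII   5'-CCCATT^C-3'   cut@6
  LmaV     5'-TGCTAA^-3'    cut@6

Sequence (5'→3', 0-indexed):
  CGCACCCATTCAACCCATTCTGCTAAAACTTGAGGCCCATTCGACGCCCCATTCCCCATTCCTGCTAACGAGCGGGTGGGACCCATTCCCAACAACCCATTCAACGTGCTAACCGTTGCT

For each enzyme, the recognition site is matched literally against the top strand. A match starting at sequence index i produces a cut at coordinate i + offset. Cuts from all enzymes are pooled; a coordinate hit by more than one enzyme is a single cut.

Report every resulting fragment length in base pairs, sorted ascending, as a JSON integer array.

Scan for sites:
  TgoIII CCCATTC/6: at [4, 13, 35, 47, 54, 81, 95] ⇒ [10, 19, 41, 53, 60, 87, 101]
  LmaV TGCTAA/6: at [20, 62, 106] ⇒ [26, 68, 112]

All cut coordinates (distinct, sorted): [10, 19, 26, 41, 53, 60, 68, 87, 101, 112]

Fragment lengths:
  10→19: 9 bp
  19→26: 7 bp
  26→41: 15 bp
  41→53: 12 bp
  53→60: 7 bp
  60→68: 8 bp
  68→87: 19 bp
  87→101: 14 bp
  101→112: 11 bp
  112→10 (wrap): 120-112+10 = 18 bp

[7,7,8,9,11,12,14,15,18,19]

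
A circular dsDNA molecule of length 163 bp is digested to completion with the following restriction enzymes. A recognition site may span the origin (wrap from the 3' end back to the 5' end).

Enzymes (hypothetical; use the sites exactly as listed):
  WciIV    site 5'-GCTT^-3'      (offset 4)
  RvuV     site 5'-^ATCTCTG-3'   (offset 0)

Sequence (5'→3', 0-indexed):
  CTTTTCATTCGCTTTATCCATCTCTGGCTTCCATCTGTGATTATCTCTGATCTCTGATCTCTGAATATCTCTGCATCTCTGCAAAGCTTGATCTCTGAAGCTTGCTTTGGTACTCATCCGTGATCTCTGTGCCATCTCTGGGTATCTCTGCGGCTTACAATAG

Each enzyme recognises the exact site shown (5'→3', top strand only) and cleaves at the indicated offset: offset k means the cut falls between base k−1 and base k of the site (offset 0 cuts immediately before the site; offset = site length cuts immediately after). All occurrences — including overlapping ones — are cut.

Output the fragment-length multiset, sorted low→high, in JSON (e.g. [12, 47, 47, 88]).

[1,4,5,7,7,8,10,10,10,11,11,11,12,13,13,15,15]

Scan for sites:
  WciIV (GCTT, off=4): starts [10, 26, 85, 99, 103, 152, 162] → cuts [3, 14, 30, 89, 103, 107, 156]
  RvuV (ATCTCTG, off=0): starts [19, 42, 49, 56, 66, 74, 90, 122, 133, 143] → cuts [19, 42, 49, 56, 66, 74, 90, 122, 133, 143]

Pooled cuts: [3, 14, 19, 30, 42, 49, 56, 66, 74, 89, 90, 103, 107, 122, 133, 143, 156]

Fragment lengths:
  3→14: 11 bp
  14→19: 5 bp
  19→30: 11 bp
  30→42: 12 bp
  42→49: 7 bp
  49→56: 7 bp
  56→66: 10 bp
  66→74: 8 bp
  74→89: 15 bp
  89→90: 1 bp
  90→103: 13 bp
  103→107: 4 bp
  107→122: 15 bp
  122→133: 11 bp
  133→143: 10 bp
  143→156: 13 bp
  156→3 (wrap): 163-156+3 = 10 bp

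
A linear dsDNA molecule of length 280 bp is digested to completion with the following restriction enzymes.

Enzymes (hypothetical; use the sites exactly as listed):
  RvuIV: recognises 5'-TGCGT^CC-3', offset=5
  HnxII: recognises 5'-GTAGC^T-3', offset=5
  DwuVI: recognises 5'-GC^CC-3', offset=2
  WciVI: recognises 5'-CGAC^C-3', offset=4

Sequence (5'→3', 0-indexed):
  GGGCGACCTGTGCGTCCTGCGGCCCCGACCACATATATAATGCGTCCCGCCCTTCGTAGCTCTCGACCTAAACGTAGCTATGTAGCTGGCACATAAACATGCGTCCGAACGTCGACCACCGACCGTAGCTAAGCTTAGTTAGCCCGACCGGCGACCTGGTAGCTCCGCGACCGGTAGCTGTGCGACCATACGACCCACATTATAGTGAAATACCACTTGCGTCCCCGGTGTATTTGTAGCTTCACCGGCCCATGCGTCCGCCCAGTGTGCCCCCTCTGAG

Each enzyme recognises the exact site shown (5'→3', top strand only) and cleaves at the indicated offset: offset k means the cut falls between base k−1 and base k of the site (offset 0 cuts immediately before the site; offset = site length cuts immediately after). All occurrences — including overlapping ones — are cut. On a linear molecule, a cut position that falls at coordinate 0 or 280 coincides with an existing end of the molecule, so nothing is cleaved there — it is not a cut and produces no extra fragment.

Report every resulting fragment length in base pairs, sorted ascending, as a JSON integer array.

[4,5,5,6,6,7,7,7,7,7,8,8,8,8,8,8,8,8,9,9,10,10,11,12,14,16,18,18,28]

Site scan:
  RvuIV TGCGTCC/5: at [10, 40, 99, 217, 252] ⇒ [15, 45, 104, 222, 257]
  HnxII GTAGCT/5: at [55, 73, 81, 124, 158, 173, 235] ⇒ [60, 78, 86, 129, 163, 178, 240]
  DwuVI GCCC/2: at [21, 48, 141, 247, 259, 268] ⇒ [23, 50, 143, 249, 261, 270]
  WciVI CGACC/4: at [3, 25, 63, 112, 119, 144, 151, 167, 182, 190] ⇒ [7, 29, 67, 116, 123, 148, 155, 171, 186, 194]

Pooled cuts: [7, 15, 23, 29, 45, 50, 60, 67, 78, 86, 104, 116, 123, 129, 143, 148, 155, 163, 171, 178, 186, 194, 222, 240, 249, 257, 261, 270]

Fragments:
  [0,7): 7 bp
  [7,15): 8 bp
  [15,23): 8 bp
  [23,29): 6 bp
  [29,45): 16 bp
  [45,50): 5 bp
  [50,60): 10 bp
  [60,67): 7 bp
  [67,78): 11 bp
  [78,86): 8 bp
  [86,104): 18 bp
  [104,116): 12 bp
  [116,123): 7 bp
  [123,129): 6 bp
  [129,143): 14 bp
  [143,148): 5 bp
  [148,155): 7 bp
  [155,163): 8 bp
  [163,171): 8 bp
  [171,178): 7 bp
  [178,186): 8 bp
  [186,194): 8 bp
  [194,222): 28 bp
  [222,240): 18 bp
  [240,249): 9 bp
  [249,257): 8 bp
  [257,261): 4 bp
  [261,270): 9 bp
  [270,280): 10 bp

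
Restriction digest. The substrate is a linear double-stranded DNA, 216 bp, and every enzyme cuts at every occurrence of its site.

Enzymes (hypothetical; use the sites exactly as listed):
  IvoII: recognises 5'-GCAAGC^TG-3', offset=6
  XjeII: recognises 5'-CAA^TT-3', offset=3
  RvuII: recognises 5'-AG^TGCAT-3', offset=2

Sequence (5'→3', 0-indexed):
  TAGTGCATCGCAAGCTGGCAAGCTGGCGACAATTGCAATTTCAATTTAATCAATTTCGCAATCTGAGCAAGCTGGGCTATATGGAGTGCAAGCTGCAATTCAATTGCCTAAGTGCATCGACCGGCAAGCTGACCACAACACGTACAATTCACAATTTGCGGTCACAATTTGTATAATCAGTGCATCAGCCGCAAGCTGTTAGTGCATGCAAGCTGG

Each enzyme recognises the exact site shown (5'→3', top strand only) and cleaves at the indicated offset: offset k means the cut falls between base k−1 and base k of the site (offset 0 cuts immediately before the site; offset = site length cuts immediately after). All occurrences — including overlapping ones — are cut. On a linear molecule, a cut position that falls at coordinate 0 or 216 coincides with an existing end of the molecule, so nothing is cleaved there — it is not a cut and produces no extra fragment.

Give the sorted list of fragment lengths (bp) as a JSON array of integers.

[3,3,5,5,6,6,6,7,8,9,9,9,11,12,13,13,16,17,18,19,21]

Scan for sites:
  IvoII (GCAAGCTG, off=6): starts [9, 17, 66, 87, 123, 190, 207] → cuts [15, 23, 72, 93, 129, 196, 213]
  XjeII (CAATT, off=3): starts [29, 35, 41, 50, 95, 100, 144, 151, 164] → cuts [32, 38, 44, 53, 98, 103, 147, 154, 167]
  RvuII (AGTGCAT, off=2): starts [1, 110, 178, 200] → cuts [3, 112, 180, 202]

All cut coordinates (distinct, sorted): [3, 15, 23, 32, 38, 44, 53, 72, 93, 98, 103, 112, 129, 147, 154, 167, 180, 196, 202, 213]

Fragments:
  [0,3): 3 bp
  [3,15): 12 bp
  [15,23): 8 bp
  [23,32): 9 bp
  [32,38): 6 bp
  [38,44): 6 bp
  [44,53): 9 bp
  [53,72): 19 bp
  [72,93): 21 bp
  [93,98): 5 bp
  [98,103): 5 bp
  [103,112): 9 bp
  [112,129): 17 bp
  [129,147): 18 bp
  [147,154): 7 bp
  [154,167): 13 bp
  [167,180): 13 bp
  [180,196): 16 bp
  [196,202): 6 bp
  [202,213): 11 bp
  [213,216): 3 bp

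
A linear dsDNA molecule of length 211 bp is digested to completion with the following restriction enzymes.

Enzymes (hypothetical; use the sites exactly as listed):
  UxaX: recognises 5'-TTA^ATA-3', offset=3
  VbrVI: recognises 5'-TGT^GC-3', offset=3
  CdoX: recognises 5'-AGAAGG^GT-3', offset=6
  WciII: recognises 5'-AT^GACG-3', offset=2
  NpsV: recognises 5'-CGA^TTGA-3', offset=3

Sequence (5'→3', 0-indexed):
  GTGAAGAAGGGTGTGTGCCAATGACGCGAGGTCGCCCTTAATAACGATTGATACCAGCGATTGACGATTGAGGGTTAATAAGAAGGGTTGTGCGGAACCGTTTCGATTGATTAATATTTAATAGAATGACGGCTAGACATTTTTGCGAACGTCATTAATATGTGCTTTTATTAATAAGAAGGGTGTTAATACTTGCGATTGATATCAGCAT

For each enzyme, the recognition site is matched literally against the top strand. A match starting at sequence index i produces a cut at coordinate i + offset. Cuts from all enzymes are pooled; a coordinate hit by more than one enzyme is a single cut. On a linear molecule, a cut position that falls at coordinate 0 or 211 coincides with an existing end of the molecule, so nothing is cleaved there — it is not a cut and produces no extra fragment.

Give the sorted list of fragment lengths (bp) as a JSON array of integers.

[5,6,6,6,6,7,7,7,7,7,9,9,10,10,10,10,13,13,15,18,30]

Site scan:
  UxaX TTAATA/3: at [37, 74, 110, 117, 154, 170, 185] ⇒ [40, 77, 113, 120, 157, 173, 188]
  VbrVI TGTGC/3: at [13, 88, 160] ⇒ [16, 91, 163]
  CdoX AGAAGGGT/6: at [4, 80, 176] ⇒ [10, 86, 182]
  WciII ATGACG/2: at [20, 125] ⇒ [22, 127]
  NpsV CGATTGA/3: at [44, 57, 64, 103, 195] ⇒ [47, 60, 67, 106, 198]

Pooled cuts: [10, 16, 22, 40, 47, 60, 67, 77, 86, 91, 106, 113, 120, 127, 157, 163, 173, 182, 188, 198]

Fragment lengths:
  [0,10): 10 bp
  [10,16): 6 bp
  [16,22): 6 bp
  [22,40): 18 bp
  [40,47): 7 bp
  [47,60): 13 bp
  [60,67): 7 bp
  [67,77): 10 bp
  [77,86): 9 bp
  [86,91): 5 bp
  [91,106): 15 bp
  [106,113): 7 bp
  [113,120): 7 bp
  [120,127): 7 bp
  [127,157): 30 bp
  [157,163): 6 bp
  [163,173): 10 bp
  [173,182): 9 bp
  [182,188): 6 bp
  [188,198): 10 bp
  [198,211): 13 bp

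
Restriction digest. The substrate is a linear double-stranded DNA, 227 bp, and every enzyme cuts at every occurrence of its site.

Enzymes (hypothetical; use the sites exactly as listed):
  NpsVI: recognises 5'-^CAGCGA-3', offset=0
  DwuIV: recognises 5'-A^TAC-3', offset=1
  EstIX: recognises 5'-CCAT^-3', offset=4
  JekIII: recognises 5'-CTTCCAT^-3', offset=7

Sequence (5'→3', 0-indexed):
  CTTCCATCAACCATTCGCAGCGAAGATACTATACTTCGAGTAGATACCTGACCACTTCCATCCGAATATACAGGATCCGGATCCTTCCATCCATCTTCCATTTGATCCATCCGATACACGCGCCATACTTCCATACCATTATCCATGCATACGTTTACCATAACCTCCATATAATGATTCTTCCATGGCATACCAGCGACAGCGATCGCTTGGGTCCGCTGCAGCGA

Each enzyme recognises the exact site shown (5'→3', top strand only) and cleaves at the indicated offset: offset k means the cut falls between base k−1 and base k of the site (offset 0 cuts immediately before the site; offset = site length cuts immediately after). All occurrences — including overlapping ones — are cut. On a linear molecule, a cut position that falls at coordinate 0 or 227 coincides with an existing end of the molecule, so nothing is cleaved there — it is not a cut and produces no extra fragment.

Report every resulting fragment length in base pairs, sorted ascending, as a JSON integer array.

Scan for sites:
  NpsVI CAGCGA/0: at [17, 193, 199, 221] ⇒ [17, 193, 199, 221]
  DwuIV ATAC/1: at [25, 30, 43, 67, 113, 124, 132, 148, 189] ⇒ [26, 31, 44, 68, 114, 125, 133, 149, 190]
  EstIX CCAT/4: at [3, 10, 57, 86, 90, 97, 106, 122, 130, 135, 142, 157, 166, 182] ⇒ [7, 14, 61, 90, 94, 101, 110, 126, 134, 139, 146, 161, 170, 186]
  JekIII CTTCCAT/7: at [0, 54, 83, 94, 127, 179] ⇒ [7, 61, 90, 101, 134, 186]

All cut coordinates (distinct, sorted): [7, 14, 17, 26, 31, 44, 61, 68, 90, 94, 101, 110, 114, 125, 126, 133, 134, 139, 146, 149, 161, 170, 186, 190, 193, 199, 221]

Fragments:
  [0,7): 7 bp
  [7,14): 7 bp
  [14,17): 3 bp
  [17,26): 9 bp
  [26,31): 5 bp
  [31,44): 13 bp
  [44,61): 17 bp
  [61,68): 7 bp
  [68,90): 22 bp
  [90,94): 4 bp
  [94,101): 7 bp
  [101,110): 9 bp
  [110,114): 4 bp
  [114,125): 11 bp
  [125,126): 1 bp
  [126,133): 7 bp
  [133,134): 1 bp
  [134,139): 5 bp
  [139,146): 7 bp
  [146,149): 3 bp
  [149,161): 12 bp
  [161,170): 9 bp
  [170,186): 16 bp
  [186,190): 4 bp
  [190,193): 3 bp
  [193,199): 6 bp
  [199,221): 22 bp
  [221,227): 6 bp

[1,1,3,3,3,4,4,4,5,5,6,6,7,7,7,7,7,7,9,9,9,11,12,13,16,17,22,22]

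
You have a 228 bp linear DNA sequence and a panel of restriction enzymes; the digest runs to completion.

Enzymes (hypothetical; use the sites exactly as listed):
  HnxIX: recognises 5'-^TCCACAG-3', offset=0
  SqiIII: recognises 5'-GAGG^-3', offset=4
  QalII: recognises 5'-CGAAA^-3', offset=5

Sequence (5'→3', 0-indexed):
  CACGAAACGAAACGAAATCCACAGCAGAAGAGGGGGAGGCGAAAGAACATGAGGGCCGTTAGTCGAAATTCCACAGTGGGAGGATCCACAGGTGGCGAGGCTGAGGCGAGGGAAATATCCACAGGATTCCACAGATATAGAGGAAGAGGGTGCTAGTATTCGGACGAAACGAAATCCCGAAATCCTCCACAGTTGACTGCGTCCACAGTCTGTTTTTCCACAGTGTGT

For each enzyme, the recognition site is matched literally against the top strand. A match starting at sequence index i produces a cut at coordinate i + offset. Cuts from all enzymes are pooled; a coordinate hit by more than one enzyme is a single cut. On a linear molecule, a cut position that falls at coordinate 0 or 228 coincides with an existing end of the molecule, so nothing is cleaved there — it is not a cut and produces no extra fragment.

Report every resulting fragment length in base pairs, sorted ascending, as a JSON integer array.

Per-enzyme occurrences:
  HnxIX TCCACAG/0: at [17, 69, 84, 117, 127, 185, 201, 216] ⇒ [17, 69, 84, 117, 127, 185, 201, 216]
  SqiIII GAGG/4: at [29, 35, 50, 79, 96, 102, 107, 139, 145] ⇒ [33, 39, 54, 83, 100, 106, 111, 143, 149]
  QalII CGAAA/5: at [2, 7, 12, 39, 63, 164, 169, 177] ⇒ [7, 12, 17, 44, 68, 169, 174, 182]

Pooled cuts: [7, 12, 17, 33, 39, 44, 54, 68, 69, 83, 84, 100, 106, 111, 117, 127, 143, 149, 169, 174, 182, 185, 201, 216]

Fragment lengths:
  [0,7): 7 bp
  [7,12): 5 bp
  [12,17): 5 bp
  [17,33): 16 bp
  [33,39): 6 bp
  [39,44): 5 bp
  [44,54): 10 bp
  [54,68): 14 bp
  [68,69): 1 bp
  [69,83): 14 bp
  [83,84): 1 bp
  [84,100): 16 bp
  [100,106): 6 bp
  [106,111): 5 bp
  [111,117): 6 bp
  [117,127): 10 bp
  [127,143): 16 bp
  [143,149): 6 bp
  [149,169): 20 bp
  [169,174): 5 bp
  [174,182): 8 bp
  [182,185): 3 bp
  [185,201): 16 bp
  [201,216): 15 bp
  [216,228): 12 bp

[1,1,3,5,5,5,5,5,6,6,6,6,7,8,10,10,12,14,14,15,16,16,16,16,20]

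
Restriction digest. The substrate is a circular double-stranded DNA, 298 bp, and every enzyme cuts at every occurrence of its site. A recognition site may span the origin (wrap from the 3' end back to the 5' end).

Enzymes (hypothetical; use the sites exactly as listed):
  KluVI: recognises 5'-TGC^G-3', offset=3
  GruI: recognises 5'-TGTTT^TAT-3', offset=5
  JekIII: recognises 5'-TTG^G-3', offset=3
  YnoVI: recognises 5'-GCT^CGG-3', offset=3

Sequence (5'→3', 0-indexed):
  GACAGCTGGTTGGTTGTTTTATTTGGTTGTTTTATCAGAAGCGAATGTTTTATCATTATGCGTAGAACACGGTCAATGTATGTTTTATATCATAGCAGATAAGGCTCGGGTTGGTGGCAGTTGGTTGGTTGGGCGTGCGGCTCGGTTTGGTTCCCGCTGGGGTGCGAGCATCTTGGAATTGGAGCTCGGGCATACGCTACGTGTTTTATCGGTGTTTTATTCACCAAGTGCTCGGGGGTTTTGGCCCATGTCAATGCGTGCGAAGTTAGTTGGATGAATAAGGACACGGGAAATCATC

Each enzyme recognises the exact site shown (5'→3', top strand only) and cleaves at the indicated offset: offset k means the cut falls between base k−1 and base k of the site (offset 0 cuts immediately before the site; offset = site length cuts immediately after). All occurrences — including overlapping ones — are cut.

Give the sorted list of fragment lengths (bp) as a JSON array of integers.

Site scan:
  KluVI TGCG/3: at [58, 135, 162, 254, 258] ⇒ [61, 138, 165, 257, 261]
  GruI TGTTTTAT/5: at [14, 27, 45, 80, 201, 212] ⇒ [19, 32, 50, 85, 206, 217]
  JekIII TTGG/3: at [9, 22, 110, 120, 124, 128, 146, 172, 178, 240, 269] ⇒ [12, 25, 113, 123, 127, 131, 149, 175, 181, 243, 272]
  YnoVI GCTCGG/3: at [103, 139, 183, 229] ⇒ [106, 142, 186, 232]

Pooled cuts: [12, 19, 25, 32, 50, 61, 85, 106, 113, 123, 127, 131, 138, 142, 149, 165, 175, 181, 186, 206, 217, 232, 243, 257, 261, 272]

Fragment lengths:
  12→19: 7 bp
  19→25: 6 bp
  25→32: 7 bp
  32→50: 18 bp
  50→61: 11 bp
  61→85: 24 bp
  85→106: 21 bp
  106→113: 7 bp
  113→123: 10 bp
  123→127: 4 bp
  127→131: 4 bp
  131→138: 7 bp
  138→142: 4 bp
  142→149: 7 bp
  149→165: 16 bp
  165→175: 10 bp
  175→181: 6 bp
  181→186: 5 bp
  186→206: 20 bp
  206→217: 11 bp
  217→232: 15 bp
  232→243: 11 bp
  243→257: 14 bp
  257→261: 4 bp
  261→272: 11 bp
  272→12 (wrap): 298-272+12 = 38 bp

[4,4,4,4,5,6,6,7,7,7,7,7,10,10,11,11,11,11,14,15,16,18,20,21,24,38]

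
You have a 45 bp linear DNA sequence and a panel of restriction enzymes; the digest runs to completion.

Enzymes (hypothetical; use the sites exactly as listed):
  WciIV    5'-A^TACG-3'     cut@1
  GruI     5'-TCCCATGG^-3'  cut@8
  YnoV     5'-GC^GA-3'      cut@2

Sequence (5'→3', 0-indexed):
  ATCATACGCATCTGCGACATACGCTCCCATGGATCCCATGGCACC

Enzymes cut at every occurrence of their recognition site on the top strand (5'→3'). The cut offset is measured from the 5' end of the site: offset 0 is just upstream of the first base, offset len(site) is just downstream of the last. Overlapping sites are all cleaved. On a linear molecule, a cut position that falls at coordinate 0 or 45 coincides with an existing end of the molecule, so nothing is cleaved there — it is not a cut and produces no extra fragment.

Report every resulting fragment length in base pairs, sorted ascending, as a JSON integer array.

Site scan:
  WciIV ATACG/1: at [3, 18] ⇒ [4, 19]
  GruI TCCCATGG/8: at [24, 33] ⇒ [32, 41]
  YnoV GCGA/2: at [13] ⇒ [15]

All cut coordinates (distinct, sorted): [4, 15, 19, 32, 41]

Fragment lengths:
  [0,4): 4 bp
  [4,15): 11 bp
  [15,19): 4 bp
  [19,32): 13 bp
  [32,41): 9 bp
  [41,45): 4 bp

[4,4,4,9,11,13]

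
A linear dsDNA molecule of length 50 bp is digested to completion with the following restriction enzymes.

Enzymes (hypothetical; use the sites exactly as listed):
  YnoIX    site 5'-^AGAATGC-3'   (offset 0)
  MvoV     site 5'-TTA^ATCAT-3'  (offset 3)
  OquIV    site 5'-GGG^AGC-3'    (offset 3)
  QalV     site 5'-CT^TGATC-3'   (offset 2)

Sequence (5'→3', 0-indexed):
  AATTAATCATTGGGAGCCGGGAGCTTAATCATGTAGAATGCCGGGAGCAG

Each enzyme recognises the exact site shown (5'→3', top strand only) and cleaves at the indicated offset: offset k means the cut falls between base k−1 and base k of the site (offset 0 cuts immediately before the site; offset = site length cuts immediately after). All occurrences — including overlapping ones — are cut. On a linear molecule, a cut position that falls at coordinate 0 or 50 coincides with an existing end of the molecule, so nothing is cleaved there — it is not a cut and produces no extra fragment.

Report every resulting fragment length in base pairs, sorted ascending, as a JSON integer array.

[5,5,6,7,7,9,11]

Scan for sites:
  YnoIX (AGAATGC, off=0): starts [34] → cuts [34]
  MvoV (TTAATCAT, off=3): starts [2, 24] → cuts [5, 27]
  OquIV (GGGAGC, off=3): starts [11, 18, 42] → cuts [14, 21, 45]
  QalV (CTTGATC, off=2): no sites

Pooled cuts: [5, 14, 21, 27, 34, 45]

Fragments:
  [0,5): 5 bp
  [5,14): 9 bp
  [14,21): 7 bp
  [21,27): 6 bp
  [27,34): 7 bp
  [34,45): 11 bp
  [45,50): 5 bp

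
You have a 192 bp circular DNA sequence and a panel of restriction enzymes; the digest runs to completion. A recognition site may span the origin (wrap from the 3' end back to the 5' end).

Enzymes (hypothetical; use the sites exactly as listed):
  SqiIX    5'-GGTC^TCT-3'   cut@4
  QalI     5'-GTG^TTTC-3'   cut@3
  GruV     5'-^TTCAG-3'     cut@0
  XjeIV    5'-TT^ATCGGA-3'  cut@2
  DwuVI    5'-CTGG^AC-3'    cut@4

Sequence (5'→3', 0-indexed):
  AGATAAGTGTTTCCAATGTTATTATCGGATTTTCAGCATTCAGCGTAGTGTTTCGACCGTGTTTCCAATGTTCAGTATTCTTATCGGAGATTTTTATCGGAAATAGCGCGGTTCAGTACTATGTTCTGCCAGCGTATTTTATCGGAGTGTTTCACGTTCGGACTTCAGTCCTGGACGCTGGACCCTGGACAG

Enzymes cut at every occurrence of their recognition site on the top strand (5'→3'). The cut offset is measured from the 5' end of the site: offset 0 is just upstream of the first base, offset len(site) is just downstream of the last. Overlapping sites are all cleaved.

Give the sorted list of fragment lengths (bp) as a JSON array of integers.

[7,7,7,8,9,9,11,11,12,12,13,13,14,14,16,29]

Scan for sites:
  SqiIX (GGTCTCT, off=4): no sites
  QalI (GTGTTTC, off=3): starts [6, 47, 58, 146] → cuts [9, 50, 61, 149]
  GruV (TTCAG, off=0): starts [31, 38, 70, 111, 163] → cuts [31, 38, 70, 111, 163]
  XjeIV (TTATCGGA, off=2): starts [21, 80, 93, 138] → cuts [23, 82, 95, 140]
  DwuVI (CTGGAC, off=4): starts [170, 177, 184] → cuts [174, 181, 188]

All cut coordinates (distinct, sorted): [9, 23, 31, 38, 50, 61, 70, 82, 95, 111, 140, 149, 163, 174, 181, 188]

Fragment lengths:
  9→23: 14 bp
  23→31: 8 bp
  31→38: 7 bp
  38→50: 12 bp
  50→61: 11 bp
  61→70: 9 bp
  70→82: 12 bp
  82→95: 13 bp
  95→111: 16 bp
  111→140: 29 bp
  140→149: 9 bp
  149→163: 14 bp
  163→174: 11 bp
  174→181: 7 bp
  181→188: 7 bp
  188→9 (wrap): 192-188+9 = 13 bp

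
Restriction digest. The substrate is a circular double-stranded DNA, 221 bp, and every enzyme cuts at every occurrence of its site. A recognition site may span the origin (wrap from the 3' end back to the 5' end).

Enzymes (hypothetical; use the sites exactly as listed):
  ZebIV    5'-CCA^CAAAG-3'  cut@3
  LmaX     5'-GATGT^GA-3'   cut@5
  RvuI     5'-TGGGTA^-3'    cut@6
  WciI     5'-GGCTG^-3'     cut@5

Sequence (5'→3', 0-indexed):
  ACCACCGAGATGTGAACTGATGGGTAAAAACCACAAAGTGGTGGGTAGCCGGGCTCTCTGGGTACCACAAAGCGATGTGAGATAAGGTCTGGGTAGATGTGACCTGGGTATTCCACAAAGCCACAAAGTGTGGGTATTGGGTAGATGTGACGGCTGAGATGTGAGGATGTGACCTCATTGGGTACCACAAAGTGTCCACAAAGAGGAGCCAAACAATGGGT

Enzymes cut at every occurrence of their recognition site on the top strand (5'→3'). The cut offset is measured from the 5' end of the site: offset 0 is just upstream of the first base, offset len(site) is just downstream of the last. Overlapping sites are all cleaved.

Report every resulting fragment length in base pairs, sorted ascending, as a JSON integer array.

Per-enzyme occurrences:
  ZebIV CCACAAAG/3: at [30, 64, 112, 120, 184, 195] ⇒ [33, 67, 115, 123, 187, 198]
  LmaX GATGTGA/5: at [8, 73, 95, 143, 157, 165] ⇒ [13, 78, 100, 148, 162, 170]
  RvuI TGGGTA/6: at [20, 41, 58, 89, 104, 130, 137, 178, 216] ⇒ [1, 26, 47, 64, 95, 110, 136, 143, 184]
  WciI GGCTG/5: at [151] ⇒ [156]

Pooled cuts: [1, 13, 26, 33, 47, 64, 67, 78, 95, 100, 110, 115, 123, 136, 143, 148, 156, 162, 170, 184, 187, 198]

Fragment lengths:
  1→13: 12 bp
  13→26: 13 bp
  26→33: 7 bp
  33→47: 14 bp
  47→64: 17 bp
  64→67: 3 bp
  67→78: 11 bp
  78→95: 17 bp
  95→100: 5 bp
  100→110: 10 bp
  110→115: 5 bp
  115→123: 8 bp
  123→136: 13 bp
  136→143: 7 bp
  143→148: 5 bp
  148→156: 8 bp
  156→162: 6 bp
  162→170: 8 bp
  170→184: 14 bp
  184→187: 3 bp
  187→198: 11 bp
  198→1 (wrap): 221-198+1 = 24 bp

[3,3,5,5,5,6,7,7,8,8,8,10,11,11,12,13,13,14,14,17,17,24]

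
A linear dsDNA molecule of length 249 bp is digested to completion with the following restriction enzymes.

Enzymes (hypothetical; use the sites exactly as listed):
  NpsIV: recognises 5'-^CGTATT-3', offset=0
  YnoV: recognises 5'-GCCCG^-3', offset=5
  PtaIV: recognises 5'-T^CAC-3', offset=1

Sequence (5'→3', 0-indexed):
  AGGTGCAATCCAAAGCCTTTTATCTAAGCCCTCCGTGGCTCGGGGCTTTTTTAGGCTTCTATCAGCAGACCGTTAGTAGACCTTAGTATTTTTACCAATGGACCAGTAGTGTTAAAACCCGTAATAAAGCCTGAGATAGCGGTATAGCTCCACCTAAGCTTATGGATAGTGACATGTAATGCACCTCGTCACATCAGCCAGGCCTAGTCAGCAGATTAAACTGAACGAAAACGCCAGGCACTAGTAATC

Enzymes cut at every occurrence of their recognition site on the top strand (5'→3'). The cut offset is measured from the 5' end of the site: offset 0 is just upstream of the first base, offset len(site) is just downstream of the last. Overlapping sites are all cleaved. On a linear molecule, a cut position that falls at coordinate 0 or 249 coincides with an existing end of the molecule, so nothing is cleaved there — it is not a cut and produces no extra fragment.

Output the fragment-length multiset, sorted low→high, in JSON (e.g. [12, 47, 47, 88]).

Scan for sites:
  NpsIV (CGTATT, off=0): no sites
  YnoV (GCCCG, off=5): no sites
  PtaIV (TCAC, off=1): starts [188] → cuts [189]

Pooled cuts: [189]

Fragment lengths:
  [0,189): 189 bp
  [189,249): 60 bp

[60,189]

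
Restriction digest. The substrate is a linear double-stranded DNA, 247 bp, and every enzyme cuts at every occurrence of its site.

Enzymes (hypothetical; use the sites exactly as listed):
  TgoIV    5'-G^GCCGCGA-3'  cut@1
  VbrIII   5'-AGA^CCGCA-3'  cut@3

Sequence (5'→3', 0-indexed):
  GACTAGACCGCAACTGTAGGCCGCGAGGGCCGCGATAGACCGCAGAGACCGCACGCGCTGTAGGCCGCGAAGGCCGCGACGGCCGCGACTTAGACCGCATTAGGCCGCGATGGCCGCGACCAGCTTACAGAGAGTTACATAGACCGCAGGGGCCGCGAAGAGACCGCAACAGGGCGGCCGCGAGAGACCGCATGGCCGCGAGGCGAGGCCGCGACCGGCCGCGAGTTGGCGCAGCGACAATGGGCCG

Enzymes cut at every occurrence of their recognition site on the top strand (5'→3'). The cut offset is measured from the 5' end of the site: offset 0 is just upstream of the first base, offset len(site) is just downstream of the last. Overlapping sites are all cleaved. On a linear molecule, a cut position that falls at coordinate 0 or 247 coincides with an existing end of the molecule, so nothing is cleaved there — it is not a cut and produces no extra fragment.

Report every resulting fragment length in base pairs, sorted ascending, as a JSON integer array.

Site scan:
  TgoIV GGCCGCGA/1: at [18, 27, 62, 71, 80, 102, 111, 150, 175, 193, 206, 216] ⇒ [19, 28, 63, 72, 81, 103, 112, 151, 176, 194, 207, 217]
  VbrIII AGACCGCA/3: at [4, 36, 45, 91, 140, 160, 184] ⇒ [7, 39, 48, 94, 143, 163, 187]

Pooled cuts: [7, 19, 28, 39, 48, 63, 72, 81, 94, 103, 112, 143, 151, 163, 176, 187, 194, 207, 217]

Fragment lengths:
  [0,7): 7 bp
  [7,19): 12 bp
  [19,28): 9 bp
  [28,39): 11 bp
  [39,48): 9 bp
  [48,63): 15 bp
  [63,72): 9 bp
  [72,81): 9 bp
  [81,94): 13 bp
  [94,103): 9 bp
  [103,112): 9 bp
  [112,143): 31 bp
  [143,151): 8 bp
  [151,163): 12 bp
  [163,176): 13 bp
  [176,187): 11 bp
  [187,194): 7 bp
  [194,207): 13 bp
  [207,217): 10 bp
  [217,247): 30 bp

[7,7,8,9,9,9,9,9,9,10,11,11,12,12,13,13,13,15,30,31]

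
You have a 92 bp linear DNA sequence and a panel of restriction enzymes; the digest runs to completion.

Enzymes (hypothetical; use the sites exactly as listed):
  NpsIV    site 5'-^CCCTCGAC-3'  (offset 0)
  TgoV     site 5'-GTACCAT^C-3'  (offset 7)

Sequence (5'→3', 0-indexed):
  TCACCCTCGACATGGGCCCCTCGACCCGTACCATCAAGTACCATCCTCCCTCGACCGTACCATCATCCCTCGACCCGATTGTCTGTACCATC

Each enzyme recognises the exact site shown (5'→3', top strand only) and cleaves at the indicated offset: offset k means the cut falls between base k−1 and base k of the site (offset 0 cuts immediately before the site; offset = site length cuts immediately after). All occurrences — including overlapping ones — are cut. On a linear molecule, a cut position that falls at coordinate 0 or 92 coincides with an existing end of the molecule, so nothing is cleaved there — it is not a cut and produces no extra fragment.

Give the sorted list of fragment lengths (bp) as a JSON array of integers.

Site scan:
  NpsIV CCCTCGAC/0: at [3, 17, 47, 66] ⇒ [3, 17, 47, 66]
  TgoV GTACCATC/7: at [27, 37, 56, 84] ⇒ [34, 44, 63, 91]

All cut coordinates (distinct, sorted): [3, 17, 34, 44, 47, 63, 66, 91]

Fragments:
  [0,3): 3 bp
  [3,17): 14 bp
  [17,34): 17 bp
  [34,44): 10 bp
  [44,47): 3 bp
  [47,63): 16 bp
  [63,66): 3 bp
  [66,91): 25 bp
  [91,92): 1 bp

[1,3,3,3,10,14,16,17,25]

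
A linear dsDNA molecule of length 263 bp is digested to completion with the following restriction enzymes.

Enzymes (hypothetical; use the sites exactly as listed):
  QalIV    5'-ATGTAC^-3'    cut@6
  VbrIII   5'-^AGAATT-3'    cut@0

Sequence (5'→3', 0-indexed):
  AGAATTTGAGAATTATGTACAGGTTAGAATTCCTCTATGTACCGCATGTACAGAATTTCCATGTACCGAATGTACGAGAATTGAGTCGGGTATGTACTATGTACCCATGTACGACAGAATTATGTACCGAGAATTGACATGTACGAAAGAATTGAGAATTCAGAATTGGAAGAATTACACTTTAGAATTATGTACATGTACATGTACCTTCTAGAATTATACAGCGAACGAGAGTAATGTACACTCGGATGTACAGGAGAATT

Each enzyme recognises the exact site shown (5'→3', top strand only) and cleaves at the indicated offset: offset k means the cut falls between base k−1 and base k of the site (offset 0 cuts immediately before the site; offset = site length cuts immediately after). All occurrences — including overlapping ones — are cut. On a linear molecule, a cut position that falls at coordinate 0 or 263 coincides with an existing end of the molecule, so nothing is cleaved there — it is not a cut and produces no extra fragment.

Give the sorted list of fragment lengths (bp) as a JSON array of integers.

Per-enzyme occurrences:
  QalIV ATGTAC/6: at [14, 36, 45, 60, 69, 91, 98, 106, 121, 138, 189, 195, 201, 236, 248] ⇒ [20, 42, 51, 66, 75, 97, 104, 112, 127, 144, 195, 201, 207, 242, 254]
  VbrIII AGAATT/0: at [0, 8, 25, 51, 76, 115, 129, 147, 154, 161, 170, 183, 212, 257] ⇒ [8, 25, 51, 76, 115, 129, 147, 154, 161, 170, 183, 212, 257] (position 0 is a terminus of the linear molecule — no cut)

Pooled cuts: [8, 20, 25, 42, 51, 66, 75, 76, 97, 104, 112, 115, 127, 129, 144, 147, 154, 161, 170, 183, 195, 201, 207, 212, 242, 254, 257]

Fragments:
  [0,8): 8 bp
  [8,20): 12 bp
  [20,25): 5 bp
  [25,42): 17 bp
  [42,51): 9 bp
  [51,66): 15 bp
  [66,75): 9 bp
  [75,76): 1 bp
  [76,97): 21 bp
  [97,104): 7 bp
  [104,112): 8 bp
  [112,115): 3 bp
  [115,127): 12 bp
  [127,129): 2 bp
  [129,144): 15 bp
  [144,147): 3 bp
  [147,154): 7 bp
  [154,161): 7 bp
  [161,170): 9 bp
  [170,183): 13 bp
  [183,195): 12 bp
  [195,201): 6 bp
  [201,207): 6 bp
  [207,212): 5 bp
  [212,242): 30 bp
  [242,254): 12 bp
  [254,257): 3 bp
  [257,263): 6 bp

[1,2,3,3,3,5,5,6,6,6,7,7,7,8,8,9,9,9,12,12,12,12,13,15,15,17,21,30]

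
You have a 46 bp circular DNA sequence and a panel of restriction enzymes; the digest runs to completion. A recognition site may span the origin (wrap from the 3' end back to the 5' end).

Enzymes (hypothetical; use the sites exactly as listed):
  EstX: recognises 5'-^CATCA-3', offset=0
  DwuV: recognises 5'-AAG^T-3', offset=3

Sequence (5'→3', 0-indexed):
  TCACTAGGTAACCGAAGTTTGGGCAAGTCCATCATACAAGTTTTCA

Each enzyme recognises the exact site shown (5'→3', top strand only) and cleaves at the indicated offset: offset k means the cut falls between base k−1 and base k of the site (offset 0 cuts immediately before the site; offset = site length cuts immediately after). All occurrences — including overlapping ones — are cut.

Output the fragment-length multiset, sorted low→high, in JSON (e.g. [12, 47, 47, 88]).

[2,4,10,11,19]

Scan for sites:
  EstX CATCA/0: at [29, 44] ⇒ [29, 44]
  DwuV AAGT/3: at [14, 24, 37] ⇒ [17, 27, 40]

All cut coordinates (distinct, sorted): [17, 27, 29, 40, 44]

Fragments:
  17→27: 10 bp
  27→29: 2 bp
  29→40: 11 bp
  40→44: 4 bp
  44→17 (wrap): 46-44+17 = 19 bp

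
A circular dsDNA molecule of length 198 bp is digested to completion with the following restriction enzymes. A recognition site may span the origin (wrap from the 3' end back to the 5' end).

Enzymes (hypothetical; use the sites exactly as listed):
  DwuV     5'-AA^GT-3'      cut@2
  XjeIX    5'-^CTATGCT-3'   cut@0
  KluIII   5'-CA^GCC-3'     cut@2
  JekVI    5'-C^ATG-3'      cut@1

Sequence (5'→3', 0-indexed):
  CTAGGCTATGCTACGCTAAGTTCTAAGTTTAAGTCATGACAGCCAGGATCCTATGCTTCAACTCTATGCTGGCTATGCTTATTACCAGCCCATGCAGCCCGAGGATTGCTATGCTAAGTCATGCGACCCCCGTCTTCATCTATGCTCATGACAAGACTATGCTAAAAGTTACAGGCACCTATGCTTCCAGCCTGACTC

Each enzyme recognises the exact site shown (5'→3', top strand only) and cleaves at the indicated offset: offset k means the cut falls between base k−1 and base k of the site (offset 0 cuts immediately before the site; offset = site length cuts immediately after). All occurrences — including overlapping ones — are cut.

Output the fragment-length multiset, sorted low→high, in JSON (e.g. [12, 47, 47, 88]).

Scan for sites:
  DwuV AAGT/2: at [17, 24, 30, 115, 165] ⇒ [19, 26, 32, 117, 167]
  XjeIX CTATGCT/0: at [5, 50, 63, 72, 108, 139, 156, 178] ⇒ [5, 50, 63, 72, 108, 139, 156, 178]
  KluIII CAGCC/2: at [39, 85, 94, 187] ⇒ [41, 87, 96, 189]
  JekVI CATG/1: at [34, 90, 119, 146] ⇒ [35, 91, 120, 147]

Pooled cuts: [5, 19, 26, 32, 35, 41, 50, 63, 72, 87, 91, 96, 108, 117, 120, 139, 147, 156, 167, 178, 189]

Fragments:
  5→19: 14 bp
  19→26: 7 bp
  26→32: 6 bp
  32→35: 3 bp
  35→41: 6 bp
  41→50: 9 bp
  50→63: 13 bp
  63→72: 9 bp
  72→87: 15 bp
  87→91: 4 bp
  91→96: 5 bp
  96→108: 12 bp
  108→117: 9 bp
  117→120: 3 bp
  120→139: 19 bp
  139→147: 8 bp
  147→156: 9 bp
  156→167: 11 bp
  167→178: 11 bp
  178→189: 11 bp
  189→5 (wrap): 198-189+5 = 14 bp

[3,3,4,5,6,6,7,8,9,9,9,9,11,11,11,12,13,14,14,15,19]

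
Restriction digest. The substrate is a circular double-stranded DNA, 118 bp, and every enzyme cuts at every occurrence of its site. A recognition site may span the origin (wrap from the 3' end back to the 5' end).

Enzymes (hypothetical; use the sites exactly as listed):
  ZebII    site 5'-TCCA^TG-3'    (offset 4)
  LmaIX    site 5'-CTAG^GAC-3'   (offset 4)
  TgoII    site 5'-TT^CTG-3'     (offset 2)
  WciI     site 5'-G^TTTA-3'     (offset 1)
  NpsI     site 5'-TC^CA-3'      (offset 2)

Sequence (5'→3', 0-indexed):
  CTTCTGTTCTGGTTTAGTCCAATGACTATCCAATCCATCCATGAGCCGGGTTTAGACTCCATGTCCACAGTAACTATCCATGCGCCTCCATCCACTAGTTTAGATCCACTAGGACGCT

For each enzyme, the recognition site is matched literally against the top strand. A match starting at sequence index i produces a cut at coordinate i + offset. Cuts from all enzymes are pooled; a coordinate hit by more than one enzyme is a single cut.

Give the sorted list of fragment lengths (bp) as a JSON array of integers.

[2,2,2,4,4,4,4,5,5,6,6,7,8,8,9,9,9,11,13]

Site scan:
  ZebII TCCATG/4: at [37, 57, 76] ⇒ [41, 61, 80]
  LmaIX CTAGGAC/4: at [108] ⇒ [112]
  TgoII TTCTG/2: at [1, 6] ⇒ [3, 8]
  WciI GTTTA/1: at [11, 49, 97] ⇒ [12, 50, 98]
  NpsI TCCA/2: at [17, 28, 33, 37, 57, 63, 76, 86, 90, 104] ⇒ [19, 30, 35, 39, 59, 65, 78, 88, 92, 106]

All cut coordinates (distinct, sorted): [3, 8, 12, 19, 30, 35, 39, 41, 50, 59, 61, 65, 78, 80, 88, 92, 98, 106, 112]

Fragments:
  3→8: 5 bp
  8→12: 4 bp
  12→19: 7 bp
  19→30: 11 bp
  30→35: 5 bp
  35→39: 4 bp
  39→41: 2 bp
  41→50: 9 bp
  50→59: 9 bp
  59→61: 2 bp
  61→65: 4 bp
  65→78: 13 bp
  78→80: 2 bp
  80→88: 8 bp
  88→92: 4 bp
  92→98: 6 bp
  98→106: 8 bp
  106→112: 6 bp
  112→3 (wrap): 118-112+3 = 9 bp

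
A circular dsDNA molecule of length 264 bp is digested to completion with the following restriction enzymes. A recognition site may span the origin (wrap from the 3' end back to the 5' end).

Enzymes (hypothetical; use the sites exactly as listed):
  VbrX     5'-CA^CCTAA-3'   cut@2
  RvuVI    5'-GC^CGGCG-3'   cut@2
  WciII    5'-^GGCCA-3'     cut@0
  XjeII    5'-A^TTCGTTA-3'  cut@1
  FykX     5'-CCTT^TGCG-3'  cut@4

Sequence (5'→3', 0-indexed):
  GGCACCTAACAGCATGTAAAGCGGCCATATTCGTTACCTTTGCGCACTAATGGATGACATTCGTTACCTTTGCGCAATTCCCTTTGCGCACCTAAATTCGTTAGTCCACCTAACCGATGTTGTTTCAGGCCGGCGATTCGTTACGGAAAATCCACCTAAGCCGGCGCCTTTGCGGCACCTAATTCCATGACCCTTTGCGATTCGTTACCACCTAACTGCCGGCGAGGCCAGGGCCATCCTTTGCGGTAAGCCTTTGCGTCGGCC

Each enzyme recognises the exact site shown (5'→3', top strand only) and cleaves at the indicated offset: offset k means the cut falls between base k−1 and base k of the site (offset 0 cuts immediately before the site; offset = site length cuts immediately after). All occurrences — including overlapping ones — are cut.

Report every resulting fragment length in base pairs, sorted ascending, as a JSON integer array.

Per-enzyme occurrences:
  VbrX CACCTAA/2: at [2, 88, 106, 152, 175, 208] ⇒ [4, 90, 108, 154, 177, 210]
  RvuVI GCCGGCG/2: at [128, 159, 217] ⇒ [130, 161, 219]
  WciII GGCCA/0: at [22, 225, 231] ⇒ [22, 225, 231]
  XjeII ATTCGTTA/1: at [28, 58, 95, 135, 199] ⇒ [29, 59, 96, 136, 200]
  FykX CCTTTGCG/4: at [36, 66, 80, 166, 191, 237, 250] ⇒ [40, 70, 84, 170, 195, 241, 254]

Pooled cuts: [4, 22, 29, 40, 59, 70, 84, 90, 96, 108, 130, 136, 154, 161, 170, 177, 195, 200, 210, 219, 225, 231, 241, 254]

Fragment lengths:
  4→22: 18 bp
  22→29: 7 bp
  29→40: 11 bp
  40→59: 19 bp
  59→70: 11 bp
  70→84: 14 bp
  84→90: 6 bp
  90→96: 6 bp
  96→108: 12 bp
  108→130: 22 bp
  130→136: 6 bp
  136→154: 18 bp
  154→161: 7 bp
  161→170: 9 bp
  170→177: 7 bp
  177→195: 18 bp
  195→200: 5 bp
  200→210: 10 bp
  210→219: 9 bp
  219→225: 6 bp
  225→231: 6 bp
  231→241: 10 bp
  241→254: 13 bp
  254→4 (wrap): 264-254+4 = 14 bp

[5,6,6,6,6,6,7,7,7,9,9,10,10,11,11,12,13,14,14,18,18,18,19,22]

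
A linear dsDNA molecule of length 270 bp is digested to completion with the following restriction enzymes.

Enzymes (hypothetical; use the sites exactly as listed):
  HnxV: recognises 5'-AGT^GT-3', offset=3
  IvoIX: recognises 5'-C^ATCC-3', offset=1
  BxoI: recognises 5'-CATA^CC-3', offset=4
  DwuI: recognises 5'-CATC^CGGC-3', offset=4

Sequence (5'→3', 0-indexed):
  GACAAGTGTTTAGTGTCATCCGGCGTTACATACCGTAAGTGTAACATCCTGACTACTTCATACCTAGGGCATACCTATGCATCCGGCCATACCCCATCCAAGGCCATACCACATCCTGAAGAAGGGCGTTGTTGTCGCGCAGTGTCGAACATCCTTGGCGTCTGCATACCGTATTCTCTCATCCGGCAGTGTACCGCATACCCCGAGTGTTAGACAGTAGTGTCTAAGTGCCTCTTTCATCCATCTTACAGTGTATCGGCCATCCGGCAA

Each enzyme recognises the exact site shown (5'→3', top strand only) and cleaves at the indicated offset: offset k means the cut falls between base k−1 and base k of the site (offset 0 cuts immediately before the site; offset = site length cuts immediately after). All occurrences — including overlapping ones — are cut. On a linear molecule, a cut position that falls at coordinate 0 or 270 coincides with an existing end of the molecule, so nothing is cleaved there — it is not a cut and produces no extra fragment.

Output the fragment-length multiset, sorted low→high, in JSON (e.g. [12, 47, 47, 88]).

Scan for sites:
  HnxV (AGTGT, off=3): starts [4, 11, 37, 140, 187, 205, 218, 249] → cuts [7, 14, 40, 143, 190, 208, 221, 252]
  IvoIX (CATCC, off=1): starts [16, 44, 79, 94, 111, 149, 179, 237, 260] → cuts [17, 45, 80, 95, 112, 150, 180, 238, 261]
  BxoI (CATACC, off=4): starts [28, 58, 69, 87, 104, 164, 196] → cuts [32, 62, 73, 91, 108, 168, 200]
  DwuI (CATCCGGC, off=4): starts [16, 79, 179, 260] → cuts [20, 83, 183, 264]

Pooled cuts: [7, 14, 17, 20, 32, 40, 45, 62, 73, 80, 83, 91, 95, 108, 112, 143, 150, 168, 180, 183, 190, 200, 208, 221, 238, 252, 261, 264]

Fragment lengths:
  [0,7): 7 bp
  [7,14): 7 bp
  [14,17): 3 bp
  [17,20): 3 bp
  [20,32): 12 bp
  [32,40): 8 bp
  [40,45): 5 bp
  [45,62): 17 bp
  [62,73): 11 bp
  [73,80): 7 bp
  [80,83): 3 bp
  [83,91): 8 bp
  [91,95): 4 bp
  [95,108): 13 bp
  [108,112): 4 bp
  [112,143): 31 bp
  [143,150): 7 bp
  [150,168): 18 bp
  [168,180): 12 bp
  [180,183): 3 bp
  [183,190): 7 bp
  [190,200): 10 bp
  [200,208): 8 bp
  [208,221): 13 bp
  [221,238): 17 bp
  [238,252): 14 bp
  [252,261): 9 bp
  [261,264): 3 bp
  [264,270): 6 bp

[3,3,3,3,3,4,4,5,6,7,7,7,7,7,8,8,8,9,10,11,12,12,13,13,14,17,17,18,31]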